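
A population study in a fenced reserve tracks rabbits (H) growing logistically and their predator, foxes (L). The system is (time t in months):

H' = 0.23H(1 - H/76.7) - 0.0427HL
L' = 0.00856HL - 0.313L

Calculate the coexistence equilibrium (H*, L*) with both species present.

From dL/dt = 0 with L > 0: 0.00856H* = 0.313, so H* = 36.6.
Substitute into dH/dt = 0: 0.23(1 - 36.6/76.7) = 0.0427L*.
The bracket is 0.523, giving L* = 0.12/0.0427 = 2.82.

H* ≈ 36.6, L* ≈ 2.82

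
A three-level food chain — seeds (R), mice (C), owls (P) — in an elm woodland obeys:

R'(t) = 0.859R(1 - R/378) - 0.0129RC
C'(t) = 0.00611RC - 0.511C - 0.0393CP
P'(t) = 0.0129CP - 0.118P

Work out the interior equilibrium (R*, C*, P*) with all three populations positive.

R* ≈ 326, C* ≈ 9.15, P* ≈ 37.7

From dP/dt = 0: 0.0129C* = 0.118, so C* = 9.15.
From dR/dt = 0: 0.859(1 - R*/378) = 0.0129·9.15, giving R* = 378·(1 - 0.137) = 326.
From dC/dt = 0: 0.00611·326 - 0.511 = 0.0393P*, so P* = 1.48/0.0393 = 37.7.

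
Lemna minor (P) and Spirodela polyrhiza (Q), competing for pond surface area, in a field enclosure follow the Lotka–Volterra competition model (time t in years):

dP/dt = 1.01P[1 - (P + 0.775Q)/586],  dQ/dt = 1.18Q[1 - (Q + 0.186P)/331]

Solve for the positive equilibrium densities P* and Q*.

P* ≈ 385, Q* ≈ 259

Setting both brackets to zero gives the nullclines P + 0.775Q = 586 and 0.186P + Q = 331.
Substituting Q = 331 - 0.186P into the first: P(1 - 0.775·0.186) = 586 - 0.775·331.
So P* = 329/0.856 = 385, and then Q* = 331 - 0.186·385 = 259.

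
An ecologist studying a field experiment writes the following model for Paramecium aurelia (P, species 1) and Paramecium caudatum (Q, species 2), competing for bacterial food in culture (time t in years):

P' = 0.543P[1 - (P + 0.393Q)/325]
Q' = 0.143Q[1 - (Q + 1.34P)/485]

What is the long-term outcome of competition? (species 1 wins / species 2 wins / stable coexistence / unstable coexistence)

stable coexistence

Compare the nullcline intercepts: K1/α12 = 325/0.393 = 827 > K2 = 485; K2/α21 = 485/1.34 = 362 > K1 = 325.
Since both inequalities hold, each species can invade when rare, so the interior equilibrium is stable.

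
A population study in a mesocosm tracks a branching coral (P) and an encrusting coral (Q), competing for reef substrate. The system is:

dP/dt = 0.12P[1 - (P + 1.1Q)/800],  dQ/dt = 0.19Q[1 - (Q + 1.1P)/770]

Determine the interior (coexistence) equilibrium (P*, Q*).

Setting both brackets to zero gives the nullclines P + 1.1Q = 800 and 1.1P + Q = 770.
Substituting Q = 770 - 1.1P into the first: P(1 - 1.1·1.1) = 800 - 1.1·770.
So P* = -47/-0.21 = 224, and then Q* = 770 - 1.1·224 = 524.

P* ≈ 224, Q* ≈ 524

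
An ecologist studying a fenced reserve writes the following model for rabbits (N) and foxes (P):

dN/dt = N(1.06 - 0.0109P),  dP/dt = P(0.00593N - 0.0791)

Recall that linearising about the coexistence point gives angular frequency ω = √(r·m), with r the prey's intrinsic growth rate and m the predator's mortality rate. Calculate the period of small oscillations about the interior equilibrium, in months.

Here r = 1.06 and m = 0.0791, so r·m = 0.0838.
ω = √0.0838 = 0.29 per month, hence T = 2π/ω ≈ 21.7 months.

T ≈ 21.7 months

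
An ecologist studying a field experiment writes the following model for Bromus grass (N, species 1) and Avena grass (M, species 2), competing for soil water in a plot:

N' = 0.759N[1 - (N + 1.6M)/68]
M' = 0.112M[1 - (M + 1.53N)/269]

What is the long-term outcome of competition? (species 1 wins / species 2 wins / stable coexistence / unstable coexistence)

species 2 excludes species 1

Compare the nullcline intercepts: K1/α12 = 68/1.6 = 42.5 < K2 = 269; K2/α21 = 269/1.53 = 176 > K1 = 68.
Since the inequalities point opposite ways, species 2 can invade but species 1 cannot.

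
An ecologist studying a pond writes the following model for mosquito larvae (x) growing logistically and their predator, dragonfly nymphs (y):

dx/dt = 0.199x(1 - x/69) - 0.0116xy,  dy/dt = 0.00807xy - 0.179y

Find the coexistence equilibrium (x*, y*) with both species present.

From dy/dt = 0 with y > 0: 0.00807x* = 0.179, so x* = 22.2.
Substitute into dx/dt = 0: 0.199(1 - 22.2/69) = 0.0116y*.
The bracket is 0.679, giving y* = 0.135/0.0116 = 11.6.

x* ≈ 22.2, y* ≈ 11.6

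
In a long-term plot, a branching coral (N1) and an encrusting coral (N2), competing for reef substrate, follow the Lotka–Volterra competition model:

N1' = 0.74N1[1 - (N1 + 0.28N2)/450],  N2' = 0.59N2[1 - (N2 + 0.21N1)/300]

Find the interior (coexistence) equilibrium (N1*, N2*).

Setting both brackets to zero gives the nullclines N1 + 0.28N2 = 450 and 0.21N1 + N2 = 300.
Substituting N2 = 300 - 0.21N1 into the first: N1(1 - 0.28·0.21) = 450 - 0.28·300.
So N1* = 366/0.941 = 389, and then N2* = 300 - 0.21·389 = 218.

N1* ≈ 389, N2* ≈ 218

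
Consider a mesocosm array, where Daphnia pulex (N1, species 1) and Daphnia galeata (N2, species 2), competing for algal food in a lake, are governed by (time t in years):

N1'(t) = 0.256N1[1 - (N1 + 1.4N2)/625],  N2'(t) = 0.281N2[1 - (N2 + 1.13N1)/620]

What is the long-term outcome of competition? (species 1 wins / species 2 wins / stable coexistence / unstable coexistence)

unstable coexistence (outcome depends on initial conditions)

Compare the nullcline intercepts: K1/α12 = 625/1.4 = 446 < K2 = 620; K2/α21 = 620/1.13 = 549 < K1 = 625.
Since both are reversed, neither can invade when rare; the interior point is a saddle.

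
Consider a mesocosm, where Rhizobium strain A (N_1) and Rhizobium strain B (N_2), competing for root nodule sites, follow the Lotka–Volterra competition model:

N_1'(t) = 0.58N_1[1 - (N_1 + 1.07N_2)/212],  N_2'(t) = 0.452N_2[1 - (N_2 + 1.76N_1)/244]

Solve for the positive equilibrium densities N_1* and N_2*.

N_1* ≈ 55.6, N_2* ≈ 146

Setting both brackets to zero gives the nullclines N_1 + 1.07N_2 = 212 and 1.76N_1 + N_2 = 244.
Substituting N_2 = 244 - 1.76N_1 into the first: N_1(1 - 1.07·1.76) = 212 - 1.07·244.
So N_1* = -49.1/-0.883 = 55.6, and then N_2* = 244 - 1.76·55.6 = 146.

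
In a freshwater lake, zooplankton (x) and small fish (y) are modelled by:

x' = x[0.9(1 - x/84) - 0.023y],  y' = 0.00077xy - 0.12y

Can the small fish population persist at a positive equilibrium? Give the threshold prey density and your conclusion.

Threshold x = 156; K < 156, so no, the predator goes extinct.

The predator equation gives dy/dt > 0 only when x > 0.12/0.00077 = 156.
Without the predator, x → K = 84. Since 84 < 156, the predator cannot invade.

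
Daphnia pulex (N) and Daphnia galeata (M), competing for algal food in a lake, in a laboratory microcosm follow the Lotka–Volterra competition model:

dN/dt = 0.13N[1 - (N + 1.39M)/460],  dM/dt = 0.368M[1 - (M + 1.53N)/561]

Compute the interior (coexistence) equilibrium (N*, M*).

Setting both brackets to zero gives the nullclines N + 1.39M = 460 and 1.53N + M = 561.
Substituting M = 561 - 1.53N into the first: N(1 - 1.39·1.53) = 460 - 1.39·561.
So N* = -320/-1.13 = 284, and then M* = 561 - 1.53·284 = 127.

N* ≈ 284, M* ≈ 127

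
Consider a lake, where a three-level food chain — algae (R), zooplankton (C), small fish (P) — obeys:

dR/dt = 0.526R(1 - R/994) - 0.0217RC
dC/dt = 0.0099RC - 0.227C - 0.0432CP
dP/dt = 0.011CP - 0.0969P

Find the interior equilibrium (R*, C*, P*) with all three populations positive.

From dP/dt = 0: 0.011C* = 0.0969, so C* = 8.81.
From dR/dt = 0: 0.526(1 - R*/994) = 0.0217·8.81, giving R* = 994·(1 - 0.363) = 633.
From dC/dt = 0: 0.0099·633 - 0.227 = 0.0432P*, so P* = 6.04/0.0432 = 140.

R* ≈ 633, C* ≈ 8.81, P* ≈ 140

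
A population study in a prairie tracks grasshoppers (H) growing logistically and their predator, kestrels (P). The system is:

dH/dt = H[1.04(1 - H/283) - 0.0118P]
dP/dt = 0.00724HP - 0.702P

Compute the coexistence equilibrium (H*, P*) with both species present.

From dP/dt = 0 with P > 0: 0.00724H* = 0.702, so H* = 97.
Substitute into dH/dt = 0: 1.04(1 - 97/283) = 0.0118P*.
The bracket is 0.657, giving P* = 0.684/0.0118 = 57.9.

H* ≈ 97, P* ≈ 57.9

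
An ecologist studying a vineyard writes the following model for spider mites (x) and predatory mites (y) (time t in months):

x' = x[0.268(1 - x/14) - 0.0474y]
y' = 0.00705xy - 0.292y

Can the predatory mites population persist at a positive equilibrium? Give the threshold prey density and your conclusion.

The predator equation gives dy/dt > 0 only when x > 0.292/0.00705 = 41.4.
Without the predator, x → K = 14. Since 14 < 41.4, the predator cannot invade.

Threshold x = 41.4; K < 41.4, so no, the predator goes extinct.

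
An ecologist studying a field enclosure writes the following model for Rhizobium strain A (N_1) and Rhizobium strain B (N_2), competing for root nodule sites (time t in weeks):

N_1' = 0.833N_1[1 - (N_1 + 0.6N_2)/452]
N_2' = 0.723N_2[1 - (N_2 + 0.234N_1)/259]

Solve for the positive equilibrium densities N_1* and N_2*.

N_1* ≈ 345, N_2* ≈ 178

Setting both brackets to zero gives the nullclines N_1 + 0.6N_2 = 452 and 0.234N_1 + N_2 = 259.
Substituting N_2 = 259 - 0.234N_1 into the first: N_1(1 - 0.6·0.234) = 452 - 0.6·259.
So N_1* = 297/0.86 = 345, and then N_2* = 259 - 0.234·345 = 178.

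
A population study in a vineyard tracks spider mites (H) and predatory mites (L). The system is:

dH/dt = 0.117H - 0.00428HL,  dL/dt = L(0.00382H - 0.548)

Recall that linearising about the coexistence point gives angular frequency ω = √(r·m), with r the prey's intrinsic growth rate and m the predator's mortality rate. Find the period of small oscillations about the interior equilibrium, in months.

T ≈ 24.8 months

Here r = 0.117 and m = 0.548, so r·m = 0.0641.
ω = √0.0641 = 0.253 per month, hence T = 2π/ω ≈ 24.8 months.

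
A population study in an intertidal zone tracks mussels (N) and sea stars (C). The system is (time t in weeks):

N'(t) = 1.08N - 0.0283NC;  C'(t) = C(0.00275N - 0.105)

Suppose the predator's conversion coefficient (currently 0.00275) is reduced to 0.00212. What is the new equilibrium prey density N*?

N* ≈ 49.5

At the interior fixed point, setting dC/dt = 0 with C > 0 fixes N* = (predator death rate)/(NC coefficient) — independent of the other coefficients.
With the change, N* = 0.105/0.00212 = 49.5; it rises from 38.2.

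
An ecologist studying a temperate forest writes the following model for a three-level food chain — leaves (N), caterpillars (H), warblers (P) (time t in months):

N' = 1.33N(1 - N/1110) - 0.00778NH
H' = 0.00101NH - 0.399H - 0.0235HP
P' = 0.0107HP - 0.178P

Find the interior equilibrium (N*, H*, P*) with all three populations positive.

From dP/dt = 0: 0.0107H* = 0.178, so H* = 16.6.
From dN/dt = 0: 1.33(1 - N*/1110) = 0.00778·16.6, giving N* = 1110·(1 - 0.0973) = 1000.
From dH/dt = 0: 0.00101·1000 - 0.399 = 0.0235P*, so P* = 0.613/0.0235 = 26.1.

N* ≈ 1000, H* ≈ 16.6, P* ≈ 26.1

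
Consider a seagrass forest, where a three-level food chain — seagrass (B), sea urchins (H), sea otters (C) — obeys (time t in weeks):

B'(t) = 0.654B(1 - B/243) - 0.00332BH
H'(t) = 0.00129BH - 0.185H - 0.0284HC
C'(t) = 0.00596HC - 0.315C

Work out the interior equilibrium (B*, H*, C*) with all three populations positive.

B* ≈ 178, H* ≈ 52.9, C* ≈ 1.56

From dC/dt = 0: 0.00596H* = 0.315, so H* = 52.9.
From dB/dt = 0: 0.654(1 - B*/243) = 0.00332·52.9, giving B* = 243·(1 - 0.268) = 178.
From dH/dt = 0: 0.00129·178 - 0.185 = 0.0284C*, so C* = 0.0444/0.0284 = 1.56.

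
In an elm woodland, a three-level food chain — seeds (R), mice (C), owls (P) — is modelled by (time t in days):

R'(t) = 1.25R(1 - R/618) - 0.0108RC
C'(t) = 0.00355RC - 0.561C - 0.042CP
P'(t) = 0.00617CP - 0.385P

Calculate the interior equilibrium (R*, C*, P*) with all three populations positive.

R* ≈ 285, C* ≈ 62.4, P* ≈ 10.7

From dP/dt = 0: 0.00617C* = 0.385, so C* = 62.4.
From dR/dt = 0: 1.25(1 - R*/618) = 0.0108·62.4, giving R* = 618·(1 - 0.539) = 285.
From dC/dt = 0: 0.00355·285 - 0.561 = 0.042P*, so P* = 0.45/0.042 = 10.7.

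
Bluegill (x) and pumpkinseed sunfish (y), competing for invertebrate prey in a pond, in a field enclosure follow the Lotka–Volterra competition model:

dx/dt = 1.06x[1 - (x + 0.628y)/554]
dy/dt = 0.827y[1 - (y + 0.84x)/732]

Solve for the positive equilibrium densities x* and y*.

Setting both brackets to zero gives the nullclines x + 0.628y = 554 and 0.84x + y = 732.
Substituting y = 732 - 0.84x into the first: x(1 - 0.628·0.84) = 554 - 0.628·732.
So x* = 94.3/0.472 = 200, and then y* = 732 - 0.84·200 = 564.

x* ≈ 200, y* ≈ 564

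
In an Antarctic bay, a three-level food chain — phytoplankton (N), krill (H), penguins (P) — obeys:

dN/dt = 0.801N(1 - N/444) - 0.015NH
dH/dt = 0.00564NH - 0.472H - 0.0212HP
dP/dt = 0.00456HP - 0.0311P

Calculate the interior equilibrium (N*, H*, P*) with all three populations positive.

N* ≈ 387, H* ≈ 6.82, P* ≈ 80.8

From dP/dt = 0: 0.00456H* = 0.0311, so H* = 6.82.
From dN/dt = 0: 0.801(1 - N*/444) = 0.015·6.82, giving N* = 444·(1 - 0.128) = 387.
From dH/dt = 0: 0.00564·387 - 0.472 = 0.0212P*, so P* = 1.71/0.0212 = 80.8.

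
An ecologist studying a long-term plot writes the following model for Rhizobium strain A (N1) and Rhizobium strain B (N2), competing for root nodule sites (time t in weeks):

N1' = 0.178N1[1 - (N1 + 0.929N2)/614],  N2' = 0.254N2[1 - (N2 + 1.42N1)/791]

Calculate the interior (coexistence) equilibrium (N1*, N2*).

N1* ≈ 379, N2* ≈ 253

Setting both brackets to zero gives the nullclines N1 + 0.929N2 = 614 and 1.42N1 + N2 = 791.
Substituting N2 = 791 - 1.42N1 into the first: N1(1 - 0.929·1.42) = 614 - 0.929·791.
So N1* = -121/-0.319 = 379, and then N2* = 791 - 1.42·379 = 253.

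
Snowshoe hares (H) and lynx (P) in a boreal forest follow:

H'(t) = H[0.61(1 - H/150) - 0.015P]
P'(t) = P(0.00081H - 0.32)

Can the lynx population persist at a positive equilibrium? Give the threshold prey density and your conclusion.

The predator equation gives dP/dt > 0 only when H > 0.32/0.00081 = 395.
Without the predator, H → K = 150. Since 150 < 395, the predator cannot invade.

Threshold H = 395; K < 395, so no, the predator goes extinct.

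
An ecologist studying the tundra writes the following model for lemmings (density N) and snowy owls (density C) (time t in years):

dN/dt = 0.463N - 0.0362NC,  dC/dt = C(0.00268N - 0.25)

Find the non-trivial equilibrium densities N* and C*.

Set dC/dt = 0 with C > 0: 0.00268N - 0.25 = 0, so N* = 0.25/0.00268 = 93.3.
Set dN/dt = 0 with N > 0: 0.463 - 0.0362C = 0, so C* = 0.463/0.0362 = 12.8.

N* ≈ 93.3, C* ≈ 12.8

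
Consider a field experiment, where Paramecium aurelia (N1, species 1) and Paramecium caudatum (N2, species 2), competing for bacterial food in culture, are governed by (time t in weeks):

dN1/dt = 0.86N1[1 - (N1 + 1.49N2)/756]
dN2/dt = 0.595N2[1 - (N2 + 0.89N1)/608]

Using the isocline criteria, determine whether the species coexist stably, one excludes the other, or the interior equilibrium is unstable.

Compare the nullcline intercepts: K1/α12 = 756/1.49 = 507 < K2 = 608; K2/α21 = 608/0.89 = 683 < K1 = 756.
Since both are reversed, neither can invade when rare; the interior point is a saddle.

unstable coexistence (outcome depends on initial conditions)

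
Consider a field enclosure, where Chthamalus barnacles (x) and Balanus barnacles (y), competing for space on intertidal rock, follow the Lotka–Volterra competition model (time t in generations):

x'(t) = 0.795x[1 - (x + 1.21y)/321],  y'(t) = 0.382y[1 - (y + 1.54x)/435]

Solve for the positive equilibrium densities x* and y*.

Setting both brackets to zero gives the nullclines x + 1.21y = 321 and 1.54x + y = 435.
Substituting y = 435 - 1.54x into the first: x(1 - 1.21·1.54) = 321 - 1.21·435.
So x* = -205/-0.863 = 238, and then y* = 435 - 1.54·238 = 68.7.

x* ≈ 238, y* ≈ 68.7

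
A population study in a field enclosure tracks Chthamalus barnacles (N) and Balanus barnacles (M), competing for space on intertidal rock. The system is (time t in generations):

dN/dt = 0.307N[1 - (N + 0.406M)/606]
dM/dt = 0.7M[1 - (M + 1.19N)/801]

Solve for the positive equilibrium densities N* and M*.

Setting both brackets to zero gives the nullclines N + 0.406M = 606 and 1.19N + M = 801.
Substituting M = 801 - 1.19N into the first: N(1 - 0.406·1.19) = 606 - 0.406·801.
So N* = 281/0.517 = 543, and then M* = 801 - 1.19·543 = 155.

N* ≈ 543, M* ≈ 155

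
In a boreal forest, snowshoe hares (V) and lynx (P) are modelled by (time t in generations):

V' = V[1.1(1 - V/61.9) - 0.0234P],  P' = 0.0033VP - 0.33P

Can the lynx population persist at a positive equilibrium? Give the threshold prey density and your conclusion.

Threshold V = 100; K < 100, so no, the predator goes extinct.

The predator equation gives dP/dt > 0 only when V > 0.33/0.0033 = 100.
Without the predator, V → K = 61.9. Since 61.9 < 100, the predator cannot invade.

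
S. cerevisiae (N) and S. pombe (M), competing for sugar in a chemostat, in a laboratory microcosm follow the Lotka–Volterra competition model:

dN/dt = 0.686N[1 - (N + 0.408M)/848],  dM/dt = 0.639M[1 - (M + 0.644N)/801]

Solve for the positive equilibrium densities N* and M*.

N* ≈ 707, M* ≈ 346

Setting both brackets to zero gives the nullclines N + 0.408M = 848 and 0.644N + M = 801.
Substituting M = 801 - 0.644N into the first: N(1 - 0.408·0.644) = 848 - 0.408·801.
So N* = 521/0.737 = 707, and then M* = 801 - 0.644·707 = 346.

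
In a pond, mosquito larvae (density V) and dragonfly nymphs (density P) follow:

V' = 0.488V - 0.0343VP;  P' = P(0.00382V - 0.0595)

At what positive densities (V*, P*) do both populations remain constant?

V* ≈ 15.6, P* ≈ 14.2

Set dP/dt = 0 with P > 0: 0.00382V - 0.0595 = 0, so V* = 0.0595/0.00382 = 15.6.
Set dV/dt = 0 with V > 0: 0.488 - 0.0343P = 0, so P* = 0.488/0.0343 = 14.2.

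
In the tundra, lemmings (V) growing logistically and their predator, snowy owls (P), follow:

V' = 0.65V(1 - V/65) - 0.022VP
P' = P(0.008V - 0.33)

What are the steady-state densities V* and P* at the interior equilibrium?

From dP/dt = 0 with P > 0: 0.008V* = 0.33, so V* = 41.2.
Substitute into dV/dt = 0: 0.65(1 - 41.2/65) = 0.022P*.
The bracket is 0.365, giving P* = 0.238/0.022 = 10.8.

V* ≈ 41.2, P* ≈ 10.8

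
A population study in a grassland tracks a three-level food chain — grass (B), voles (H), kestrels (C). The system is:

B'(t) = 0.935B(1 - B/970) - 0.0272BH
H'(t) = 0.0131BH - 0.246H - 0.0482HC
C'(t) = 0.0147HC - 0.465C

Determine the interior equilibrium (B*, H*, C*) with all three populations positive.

From dC/dt = 0: 0.0147H* = 0.465, so H* = 31.6.
From dB/dt = 0: 0.935(1 - B*/970) = 0.0272·31.6, giving B* = 970·(1 - 0.92) = 77.4.
From dH/dt = 0: 0.0131·77.4 - 0.246 = 0.0482C*, so C* = 0.768/0.0482 = 15.9.

B* ≈ 77.4, H* ≈ 31.6, C* ≈ 15.9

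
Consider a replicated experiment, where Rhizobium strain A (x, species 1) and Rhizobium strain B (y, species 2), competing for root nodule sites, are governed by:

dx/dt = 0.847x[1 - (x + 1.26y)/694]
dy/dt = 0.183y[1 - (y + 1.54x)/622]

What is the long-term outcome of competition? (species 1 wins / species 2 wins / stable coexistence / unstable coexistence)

unstable coexistence (outcome depends on initial conditions)

Compare the nullcline intercepts: K1/α12 = 694/1.26 = 551 < K2 = 622; K2/α21 = 622/1.54 = 404 < K1 = 694.
Since both are reversed, neither can invade when rare; the interior point is a saddle.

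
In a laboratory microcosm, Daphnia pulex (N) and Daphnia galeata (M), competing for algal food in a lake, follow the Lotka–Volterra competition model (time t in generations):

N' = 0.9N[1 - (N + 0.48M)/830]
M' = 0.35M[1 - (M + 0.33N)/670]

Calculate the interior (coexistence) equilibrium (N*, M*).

Setting both brackets to zero gives the nullclines N + 0.48M = 830 and 0.33N + M = 670.
Substituting M = 670 - 0.33N into the first: N(1 - 0.48·0.33) = 830 - 0.48·670.
So N* = 508/0.842 = 604, and then M* = 670 - 0.33·604 = 471.

N* ≈ 604, M* ≈ 471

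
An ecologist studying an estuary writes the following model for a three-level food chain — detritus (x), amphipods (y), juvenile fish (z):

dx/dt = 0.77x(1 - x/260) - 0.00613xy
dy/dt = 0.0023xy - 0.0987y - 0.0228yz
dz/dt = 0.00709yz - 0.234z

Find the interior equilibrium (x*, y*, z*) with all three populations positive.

From dz/dt = 0: 0.00709y* = 0.234, so y* = 33.
From dx/dt = 0: 0.77(1 - x*/260) = 0.00613·33, giving x* = 260·(1 - 0.263) = 192.
From dy/dt = 0: 0.0023·192 - 0.0987 = 0.0228z*, so z* = 0.342/0.0228 = 15.

x* ≈ 192, y* ≈ 33, z* ≈ 15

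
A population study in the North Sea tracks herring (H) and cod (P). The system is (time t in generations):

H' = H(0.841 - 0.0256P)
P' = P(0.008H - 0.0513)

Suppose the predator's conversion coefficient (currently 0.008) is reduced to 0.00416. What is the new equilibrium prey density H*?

H* ≈ 12.3

At the interior fixed point, setting dP/dt = 0 with P > 0 fixes H* = (predator death rate)/(HP coefficient) — independent of the other coefficients.
With the change, H* = 0.0513/0.00416 = 12.3; it rises from 6.41.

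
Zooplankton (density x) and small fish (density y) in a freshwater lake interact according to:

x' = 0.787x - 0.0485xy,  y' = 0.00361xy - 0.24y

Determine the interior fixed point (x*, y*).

Set dy/dt = 0 with y > 0: 0.00361x - 0.24 = 0, so x* = 0.24/0.00361 = 66.5.
Set dx/dt = 0 with x > 0: 0.787 - 0.0485y = 0, so y* = 0.787/0.0485 = 16.2.

x* ≈ 66.5, y* ≈ 16.2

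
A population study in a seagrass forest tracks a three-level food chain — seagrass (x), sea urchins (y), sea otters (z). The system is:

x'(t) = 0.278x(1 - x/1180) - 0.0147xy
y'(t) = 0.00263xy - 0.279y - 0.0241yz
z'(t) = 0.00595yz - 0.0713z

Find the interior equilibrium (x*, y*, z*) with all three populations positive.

From dz/dt = 0: 0.00595y* = 0.0713, so y* = 12.
From dx/dt = 0: 0.278(1 - x*/1180) = 0.0147·12, giving x* = 1180·(1 - 0.634) = 432.
From dy/dt = 0: 0.00263·432 - 0.279 = 0.0241z*, so z* = 0.858/0.0241 = 35.6.

x* ≈ 432, y* ≈ 12, z* ≈ 35.6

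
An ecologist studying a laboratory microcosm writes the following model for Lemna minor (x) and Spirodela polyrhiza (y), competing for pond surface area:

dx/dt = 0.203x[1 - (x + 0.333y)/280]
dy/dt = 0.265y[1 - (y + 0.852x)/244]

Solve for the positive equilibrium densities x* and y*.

Setting both brackets to zero gives the nullclines x + 0.333y = 280 and 0.852x + y = 244.
Substituting y = 244 - 0.852x into the first: x(1 - 0.333·0.852) = 280 - 0.333·244.
So x* = 199/0.716 = 277, and then y* = 244 - 0.852·277 = 7.59.

x* ≈ 277, y* ≈ 7.59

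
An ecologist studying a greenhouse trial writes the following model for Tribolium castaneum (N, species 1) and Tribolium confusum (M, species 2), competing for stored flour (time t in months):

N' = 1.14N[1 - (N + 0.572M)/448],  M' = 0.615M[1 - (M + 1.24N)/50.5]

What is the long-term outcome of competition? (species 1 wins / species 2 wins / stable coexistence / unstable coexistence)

species 1 excludes species 2

Compare the nullcline intercepts: K1/α12 = 448/0.572 = 783 > K2 = 50.5; K2/α21 = 50.5/1.24 = 40.7 < K1 = 448.
Since the inequalities point opposite ways, species 1 can invade but species 2 cannot.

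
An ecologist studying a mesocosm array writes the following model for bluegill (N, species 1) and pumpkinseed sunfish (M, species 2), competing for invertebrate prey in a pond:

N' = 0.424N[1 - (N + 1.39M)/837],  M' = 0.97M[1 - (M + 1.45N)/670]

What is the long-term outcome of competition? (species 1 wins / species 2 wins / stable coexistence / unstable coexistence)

unstable coexistence (outcome depends on initial conditions)

Compare the nullcline intercepts: K1/α12 = 837/1.39 = 602 < K2 = 670; K2/α21 = 670/1.45 = 462 < K1 = 837.
Since both are reversed, neither can invade when rare; the interior point is a saddle.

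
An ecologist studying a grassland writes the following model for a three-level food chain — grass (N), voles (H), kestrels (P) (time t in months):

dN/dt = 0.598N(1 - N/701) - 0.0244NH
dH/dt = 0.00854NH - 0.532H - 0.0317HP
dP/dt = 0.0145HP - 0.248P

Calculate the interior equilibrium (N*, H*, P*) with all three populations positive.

From dP/dt = 0: 0.0145H* = 0.248, so H* = 17.1.
From dN/dt = 0: 0.598(1 - N*/701) = 0.0244·17.1, giving N* = 701·(1 - 0.698) = 212.
From dH/dt = 0: 0.00854·212 - 0.532 = 0.0317P*, so P* = 1.28/0.0317 = 40.3.

N* ≈ 212, H* ≈ 17.1, P* ≈ 40.3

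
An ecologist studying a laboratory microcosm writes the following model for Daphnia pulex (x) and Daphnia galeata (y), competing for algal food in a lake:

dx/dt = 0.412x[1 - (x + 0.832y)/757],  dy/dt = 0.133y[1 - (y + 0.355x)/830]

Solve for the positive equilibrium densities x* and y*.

x* ≈ 94.3, y* ≈ 797

Setting both brackets to zero gives the nullclines x + 0.832y = 757 and 0.355x + y = 830.
Substituting y = 830 - 0.355x into the first: x(1 - 0.832·0.355) = 757 - 0.832·830.
So x* = 66.4/0.705 = 94.3, and then y* = 830 - 0.355·94.3 = 797.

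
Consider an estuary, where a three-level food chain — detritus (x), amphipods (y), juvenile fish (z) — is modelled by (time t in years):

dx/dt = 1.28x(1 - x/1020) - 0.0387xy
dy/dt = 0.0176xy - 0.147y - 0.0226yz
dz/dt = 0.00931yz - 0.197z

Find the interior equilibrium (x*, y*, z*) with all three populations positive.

x* ≈ 367, y* ≈ 21.2, z* ≈ 280

From dz/dt = 0: 0.00931y* = 0.197, so y* = 21.2.
From dx/dt = 0: 1.28(1 - x*/1020) = 0.0387·21.2, giving x* = 1020·(1 - 0.64) = 367.
From dy/dt = 0: 0.0176·367 - 0.147 = 0.0226z*, so z* = 6.32/0.0226 = 280.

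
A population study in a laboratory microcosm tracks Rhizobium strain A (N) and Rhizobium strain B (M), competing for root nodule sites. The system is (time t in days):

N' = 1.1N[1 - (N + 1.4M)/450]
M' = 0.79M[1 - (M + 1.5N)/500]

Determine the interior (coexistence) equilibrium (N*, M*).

N* ≈ 227, M* ≈ 159

Setting both brackets to zero gives the nullclines N + 1.4M = 450 and 1.5N + M = 500.
Substituting M = 500 - 1.5N into the first: N(1 - 1.4·1.5) = 450 - 1.4·500.
So N* = -250/-1.1 = 227, and then M* = 500 - 1.5·227 = 159.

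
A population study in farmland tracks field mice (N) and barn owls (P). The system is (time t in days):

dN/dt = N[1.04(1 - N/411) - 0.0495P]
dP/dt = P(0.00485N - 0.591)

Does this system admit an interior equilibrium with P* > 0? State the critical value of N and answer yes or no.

Threshold N = 122; K > 122, so yes, the predator persists.

The predator equation gives dP/dt > 0 only when N > 0.591/0.00485 = 122.
Without the predator, N → K = 411. Since 411 > 122, the predator can invade and persist.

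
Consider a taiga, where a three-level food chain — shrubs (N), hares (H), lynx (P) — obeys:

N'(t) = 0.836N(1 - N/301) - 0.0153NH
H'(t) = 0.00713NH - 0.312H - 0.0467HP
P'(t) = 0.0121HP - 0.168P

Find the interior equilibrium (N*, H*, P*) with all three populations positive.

From dP/dt = 0: 0.0121H* = 0.168, so H* = 13.9.
From dN/dt = 0: 0.836(1 - N*/301) = 0.0153·13.9, giving N* = 301·(1 - 0.254) = 225.
From dH/dt = 0: 0.00713·225 - 0.312 = 0.0467P*, so P* = 1.29/0.0467 = 27.6.

N* ≈ 225, H* ≈ 13.9, P* ≈ 27.6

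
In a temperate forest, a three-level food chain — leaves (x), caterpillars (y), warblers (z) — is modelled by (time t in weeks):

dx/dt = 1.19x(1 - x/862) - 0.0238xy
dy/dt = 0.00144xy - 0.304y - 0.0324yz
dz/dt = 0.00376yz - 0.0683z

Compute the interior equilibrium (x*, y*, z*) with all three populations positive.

x* ≈ 549, y* ≈ 18.2, z* ≈ 15

From dz/dt = 0: 0.00376y* = 0.0683, so y* = 18.2.
From dx/dt = 0: 1.19(1 - x*/862) = 0.0238·18.2, giving x* = 862·(1 - 0.363) = 549.
From dy/dt = 0: 0.00144·549 - 0.304 = 0.0324z*, so z* = 0.486/0.0324 = 15.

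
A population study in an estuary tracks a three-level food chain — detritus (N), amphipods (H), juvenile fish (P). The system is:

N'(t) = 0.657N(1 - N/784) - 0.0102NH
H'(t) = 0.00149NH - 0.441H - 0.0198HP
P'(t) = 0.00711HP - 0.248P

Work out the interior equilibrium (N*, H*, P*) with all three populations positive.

From dP/dt = 0: 0.00711H* = 0.248, so H* = 34.9.
From dN/dt = 0: 0.657(1 - N*/784) = 0.0102·34.9, giving N* = 784·(1 - 0.542) = 359.
From dH/dt = 0: 0.00149·359 - 0.441 = 0.0198P*, so P* = 0.0946/0.0198 = 4.78.

N* ≈ 359, H* ≈ 34.9, P* ≈ 4.78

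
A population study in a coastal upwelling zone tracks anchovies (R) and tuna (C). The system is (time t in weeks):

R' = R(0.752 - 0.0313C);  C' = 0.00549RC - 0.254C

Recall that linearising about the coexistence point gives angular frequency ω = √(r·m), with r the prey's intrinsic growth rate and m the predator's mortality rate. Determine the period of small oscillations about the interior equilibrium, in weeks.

T ≈ 14.4 weeks

Here r = 0.752 and m = 0.254, so r·m = 0.191.
ω = √0.191 = 0.437 per week, hence T = 2π/ω ≈ 14.4 weeks.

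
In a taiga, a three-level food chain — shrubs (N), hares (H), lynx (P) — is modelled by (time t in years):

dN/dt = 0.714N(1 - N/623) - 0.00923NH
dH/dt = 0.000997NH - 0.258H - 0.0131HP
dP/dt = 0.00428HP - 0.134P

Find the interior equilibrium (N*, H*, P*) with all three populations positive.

N* ≈ 371, H* ≈ 31.3, P* ≈ 8.53

From dP/dt = 0: 0.00428H* = 0.134, so H* = 31.3.
From dN/dt = 0: 0.714(1 - N*/623) = 0.00923·31.3, giving N* = 623·(1 - 0.405) = 371.
From dH/dt = 0: 0.000997·371 - 0.258 = 0.0131P*, so P* = 0.112/0.0131 = 8.53.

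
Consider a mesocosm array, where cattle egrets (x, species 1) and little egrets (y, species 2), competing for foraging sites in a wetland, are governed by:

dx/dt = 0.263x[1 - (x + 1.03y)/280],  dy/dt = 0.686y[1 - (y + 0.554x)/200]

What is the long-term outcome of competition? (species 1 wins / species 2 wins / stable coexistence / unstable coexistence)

Compare the nullcline intercepts: K1/α12 = 280/1.03 = 272 > K2 = 200; K2/α21 = 200/0.554 = 361 > K1 = 280.
Since both inequalities hold, each species can invade when rare, so the interior equilibrium is stable.

stable coexistence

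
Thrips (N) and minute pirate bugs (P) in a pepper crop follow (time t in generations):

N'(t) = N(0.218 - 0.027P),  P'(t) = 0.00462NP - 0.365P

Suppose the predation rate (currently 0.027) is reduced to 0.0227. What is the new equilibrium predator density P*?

P* ≈ 9.6

At the interior fixed point, setting dN/dt = 0 with N > 0 fixes P* = (prey growth rate)/(NP coefficient) — independent of the other coefficients.
With the change, P* = 0.218/0.0227 = 9.6; it rises from 8.07.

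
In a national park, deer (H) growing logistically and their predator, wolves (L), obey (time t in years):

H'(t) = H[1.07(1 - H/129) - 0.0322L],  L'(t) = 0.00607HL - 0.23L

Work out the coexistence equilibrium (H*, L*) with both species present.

H* ≈ 37.9, L* ≈ 23.5

From dL/dt = 0 with L > 0: 0.00607H* = 0.23, so H* = 37.9.
Substitute into dH/dt = 0: 1.07(1 - 37.9/129) = 0.0322L*.
The bracket is 0.706, giving L* = 0.756/0.0322 = 23.5.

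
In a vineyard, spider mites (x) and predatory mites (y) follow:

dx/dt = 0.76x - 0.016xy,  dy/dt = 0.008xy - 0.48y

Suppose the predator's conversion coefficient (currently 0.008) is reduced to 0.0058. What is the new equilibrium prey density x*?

At the interior fixed point, setting dy/dt = 0 with y > 0 fixes x* = (predator death rate)/(xy coefficient) — independent of the other coefficients.
With the change, x* = 0.48/0.0058 = 82.8; it rises from 60.

x* ≈ 82.8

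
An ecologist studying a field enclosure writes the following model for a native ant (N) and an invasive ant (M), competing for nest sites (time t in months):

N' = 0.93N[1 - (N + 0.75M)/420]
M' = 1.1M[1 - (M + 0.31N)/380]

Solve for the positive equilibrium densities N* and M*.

N* ≈ 176, M* ≈ 325

Setting both brackets to zero gives the nullclines N + 0.75M = 420 and 0.31N + M = 380.
Substituting M = 380 - 0.31N into the first: N(1 - 0.75·0.31) = 420 - 0.75·380.
So N* = 135/0.768 = 176, and then M* = 380 - 0.31·176 = 325.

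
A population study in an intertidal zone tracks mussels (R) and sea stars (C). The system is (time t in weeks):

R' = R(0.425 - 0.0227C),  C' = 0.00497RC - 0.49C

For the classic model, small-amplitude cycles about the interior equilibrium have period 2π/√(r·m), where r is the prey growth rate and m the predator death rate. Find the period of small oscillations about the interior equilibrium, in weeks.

T ≈ 13.8 weeks

Here r = 0.425 and m = 0.49, so r·m = 0.208.
ω = √0.208 = 0.456 per week, hence T = 2π/ω ≈ 13.8 weeks.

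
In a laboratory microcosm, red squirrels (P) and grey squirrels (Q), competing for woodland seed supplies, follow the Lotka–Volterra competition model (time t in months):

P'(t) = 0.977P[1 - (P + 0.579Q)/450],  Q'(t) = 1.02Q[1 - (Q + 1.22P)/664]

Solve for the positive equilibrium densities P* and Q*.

Setting both brackets to zero gives the nullclines P + 0.579Q = 450 and 1.22P + Q = 664.
Substituting Q = 664 - 1.22P into the first: P(1 - 0.579·1.22) = 450 - 0.579·664.
So P* = 65.5/0.294 = 223, and then Q* = 664 - 1.22·223 = 392.

P* ≈ 223, Q* ≈ 392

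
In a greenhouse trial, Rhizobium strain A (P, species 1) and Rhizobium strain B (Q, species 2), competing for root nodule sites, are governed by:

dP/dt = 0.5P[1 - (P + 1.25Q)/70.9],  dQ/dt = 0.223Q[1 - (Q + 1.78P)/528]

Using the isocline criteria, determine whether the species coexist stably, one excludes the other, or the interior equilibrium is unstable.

Compare the nullcline intercepts: K1/α12 = 70.9/1.25 = 56.7 < K2 = 528; K2/α21 = 528/1.78 = 297 > K1 = 70.9.
Since the inequalities point opposite ways, species 2 can invade but species 1 cannot.

species 2 excludes species 1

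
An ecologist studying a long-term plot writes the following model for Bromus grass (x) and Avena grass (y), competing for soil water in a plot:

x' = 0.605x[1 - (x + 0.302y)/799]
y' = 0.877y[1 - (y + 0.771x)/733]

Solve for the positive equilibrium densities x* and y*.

x* ≈ 753, y* ≈ 152

Setting both brackets to zero gives the nullclines x + 0.302y = 799 and 0.771x + y = 733.
Substituting y = 733 - 0.771x into the first: x(1 - 0.302·0.771) = 799 - 0.302·733.
So x* = 578/0.767 = 753, and then y* = 733 - 0.771·753 = 152.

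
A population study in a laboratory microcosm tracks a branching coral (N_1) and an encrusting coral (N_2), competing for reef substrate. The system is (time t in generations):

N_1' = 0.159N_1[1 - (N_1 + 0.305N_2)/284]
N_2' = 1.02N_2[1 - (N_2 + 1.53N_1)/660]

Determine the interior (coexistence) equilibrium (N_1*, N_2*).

Setting both brackets to zero gives the nullclines N_1 + 0.305N_2 = 284 and 1.53N_1 + N_2 = 660.
Substituting N_2 = 660 - 1.53N_1 into the first: N_1(1 - 0.305·1.53) = 284 - 0.305·660.
So N_1* = 82.7/0.533 = 155, and then N_2* = 660 - 1.53·155 = 423.

N_1* ≈ 155, N_2* ≈ 423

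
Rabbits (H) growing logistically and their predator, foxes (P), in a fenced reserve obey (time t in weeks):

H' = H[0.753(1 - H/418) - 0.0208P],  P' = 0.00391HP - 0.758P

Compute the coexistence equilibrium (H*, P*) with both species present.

H* ≈ 194, P* ≈ 19.4

From dP/dt = 0 with P > 0: 0.00391H* = 0.758, so H* = 194.
Substitute into dH/dt = 0: 0.753(1 - 194/418) = 0.0208P*.
The bracket is 0.536, giving P* = 0.404/0.0208 = 19.4.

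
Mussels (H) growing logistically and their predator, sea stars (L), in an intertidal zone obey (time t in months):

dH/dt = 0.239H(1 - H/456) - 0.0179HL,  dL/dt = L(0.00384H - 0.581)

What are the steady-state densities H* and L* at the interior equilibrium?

H* ≈ 151, L* ≈ 8.92

From dL/dt = 0 with L > 0: 0.00384H* = 0.581, so H* = 151.
Substitute into dH/dt = 0: 0.239(1 - 151/456) = 0.0179L*.
The bracket is 0.668, giving L* = 0.16/0.0179 = 8.92.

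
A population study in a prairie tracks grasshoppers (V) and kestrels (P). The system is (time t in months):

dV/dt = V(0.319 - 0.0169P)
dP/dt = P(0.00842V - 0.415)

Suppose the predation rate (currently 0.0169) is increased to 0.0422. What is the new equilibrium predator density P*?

At the interior fixed point, setting dV/dt = 0 with V > 0 fixes P* = (prey growth rate)/(VP coefficient) — independent of the other coefficients.
With the change, P* = 0.319/0.0422 = 7.56; it falls from 18.9.

P* ≈ 7.56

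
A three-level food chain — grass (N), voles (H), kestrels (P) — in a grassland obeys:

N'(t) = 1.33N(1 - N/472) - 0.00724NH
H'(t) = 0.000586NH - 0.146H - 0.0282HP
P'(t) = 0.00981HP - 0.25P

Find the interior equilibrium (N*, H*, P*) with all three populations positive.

From dP/dt = 0: 0.00981H* = 0.25, so H* = 25.5.
From dN/dt = 0: 1.33(1 - N*/472) = 0.00724·25.5, giving N* = 472·(1 - 0.139) = 407.
From dH/dt = 0: 0.000586·407 - 0.146 = 0.0282P*, so P* = 0.0922/0.0282 = 3.27.

N* ≈ 407, H* ≈ 25.5, P* ≈ 3.27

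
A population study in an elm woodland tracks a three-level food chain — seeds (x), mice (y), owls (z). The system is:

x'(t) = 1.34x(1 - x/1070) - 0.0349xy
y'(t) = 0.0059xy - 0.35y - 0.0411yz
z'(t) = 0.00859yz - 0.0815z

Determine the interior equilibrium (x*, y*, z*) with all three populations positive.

From dz/dt = 0: 0.00859y* = 0.0815, so y* = 9.49.
From dx/dt = 0: 1.34(1 - x*/1070) = 0.0349·9.49, giving x* = 1070·(1 - 0.247) = 806.
From dy/dt = 0: 0.0059·806 - 0.35 = 0.0411z*, so z* = 4.4/0.0411 = 107.

x* ≈ 806, y* ≈ 9.49, z* ≈ 107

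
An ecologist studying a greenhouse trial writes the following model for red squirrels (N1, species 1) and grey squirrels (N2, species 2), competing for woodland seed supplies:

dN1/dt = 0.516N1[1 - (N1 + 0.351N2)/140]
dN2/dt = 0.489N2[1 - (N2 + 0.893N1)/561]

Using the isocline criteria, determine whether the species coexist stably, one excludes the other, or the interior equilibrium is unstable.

species 2 excludes species 1

Compare the nullcline intercepts: K1/α12 = 140/0.351 = 399 < K2 = 561; K2/α21 = 561/0.893 = 628 > K1 = 140.
Since the inequalities point opposite ways, species 2 can invade but species 1 cannot.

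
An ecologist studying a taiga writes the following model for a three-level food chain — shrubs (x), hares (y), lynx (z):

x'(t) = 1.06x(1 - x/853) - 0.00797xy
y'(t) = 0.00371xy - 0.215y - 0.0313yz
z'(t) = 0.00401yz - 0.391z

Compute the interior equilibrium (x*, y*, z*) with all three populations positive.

x* ≈ 228, y* ≈ 97.5, z* ≈ 20.1

From dz/dt = 0: 0.00401y* = 0.391, so y* = 97.5.
From dx/dt = 0: 1.06(1 - x*/853) = 0.00797·97.5, giving x* = 853·(1 - 0.733) = 228.
From dy/dt = 0: 0.00371·228 - 0.215 = 0.0313z*, so z* = 0.63/0.0313 = 20.1.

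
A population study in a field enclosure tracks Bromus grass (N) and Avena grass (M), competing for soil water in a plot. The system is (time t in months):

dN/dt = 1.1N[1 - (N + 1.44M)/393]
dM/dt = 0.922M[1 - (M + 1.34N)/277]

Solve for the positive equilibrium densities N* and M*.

N* ≈ 6.33, M* ≈ 269

Setting both brackets to zero gives the nullclines N + 1.44M = 393 and 1.34N + M = 277.
Substituting M = 277 - 1.34N into the first: N(1 - 1.44·1.34) = 393 - 1.44·277.
So N* = -5.88/-0.93 = 6.33, and then M* = 277 - 1.34·6.33 = 269.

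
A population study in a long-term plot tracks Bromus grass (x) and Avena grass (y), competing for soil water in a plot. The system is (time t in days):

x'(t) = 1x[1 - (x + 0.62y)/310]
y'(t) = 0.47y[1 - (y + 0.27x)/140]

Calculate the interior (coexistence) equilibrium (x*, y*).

Setting both brackets to zero gives the nullclines x + 0.62y = 310 and 0.27x + y = 140.
Substituting y = 140 - 0.27x into the first: x(1 - 0.62·0.27) = 310 - 0.62·140.
So x* = 223/0.833 = 268, and then y* = 140 - 0.27·268 = 67.6.

x* ≈ 268, y* ≈ 67.6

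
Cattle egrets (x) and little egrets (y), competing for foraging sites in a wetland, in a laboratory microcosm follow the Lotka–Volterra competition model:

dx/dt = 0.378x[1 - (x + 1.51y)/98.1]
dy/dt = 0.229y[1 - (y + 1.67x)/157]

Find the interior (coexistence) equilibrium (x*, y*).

x* ≈ 91.3, y* ≈ 4.49

Setting both brackets to zero gives the nullclines x + 1.51y = 98.1 and 1.67x + y = 157.
Substituting y = 157 - 1.67x into the first: x(1 - 1.51·1.67) = 98.1 - 1.51·157.
So x* = -139/-1.52 = 91.3, and then y* = 157 - 1.67·91.3 = 4.49.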